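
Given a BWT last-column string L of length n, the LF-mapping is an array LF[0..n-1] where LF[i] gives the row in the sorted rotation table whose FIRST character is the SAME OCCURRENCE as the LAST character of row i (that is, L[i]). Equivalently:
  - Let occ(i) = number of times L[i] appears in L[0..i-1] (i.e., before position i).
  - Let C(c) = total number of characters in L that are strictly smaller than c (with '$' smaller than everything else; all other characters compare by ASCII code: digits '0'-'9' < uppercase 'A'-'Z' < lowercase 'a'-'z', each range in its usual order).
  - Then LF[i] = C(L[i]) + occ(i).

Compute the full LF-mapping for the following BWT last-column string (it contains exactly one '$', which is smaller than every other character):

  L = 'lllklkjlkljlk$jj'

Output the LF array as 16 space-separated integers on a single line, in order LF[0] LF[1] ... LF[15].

Char counts: '$':1, 'j':4, 'k':4, 'l':7
C (first-col start): C('$')=0, C('j')=1, C('k')=5, C('l')=9
L[0]='l': occ=0, LF[0]=C('l')+0=9+0=9
L[1]='l': occ=1, LF[1]=C('l')+1=9+1=10
L[2]='l': occ=2, LF[2]=C('l')+2=9+2=11
L[3]='k': occ=0, LF[3]=C('k')+0=5+0=5
L[4]='l': occ=3, LF[4]=C('l')+3=9+3=12
L[5]='k': occ=1, LF[5]=C('k')+1=5+1=6
L[6]='j': occ=0, LF[6]=C('j')+0=1+0=1
L[7]='l': occ=4, LF[7]=C('l')+4=9+4=13
L[8]='k': occ=2, LF[8]=C('k')+2=5+2=7
L[9]='l': occ=5, LF[9]=C('l')+5=9+5=14
L[10]='j': occ=1, LF[10]=C('j')+1=1+1=2
L[11]='l': occ=6, LF[11]=C('l')+6=9+6=15
L[12]='k': occ=3, LF[12]=C('k')+3=5+3=8
L[13]='$': occ=0, LF[13]=C('$')+0=0+0=0
L[14]='j': occ=2, LF[14]=C('j')+2=1+2=3
L[15]='j': occ=3, LF[15]=C('j')+3=1+3=4

Answer: 9 10 11 5 12 6 1 13 7 14 2 15 8 0 3 4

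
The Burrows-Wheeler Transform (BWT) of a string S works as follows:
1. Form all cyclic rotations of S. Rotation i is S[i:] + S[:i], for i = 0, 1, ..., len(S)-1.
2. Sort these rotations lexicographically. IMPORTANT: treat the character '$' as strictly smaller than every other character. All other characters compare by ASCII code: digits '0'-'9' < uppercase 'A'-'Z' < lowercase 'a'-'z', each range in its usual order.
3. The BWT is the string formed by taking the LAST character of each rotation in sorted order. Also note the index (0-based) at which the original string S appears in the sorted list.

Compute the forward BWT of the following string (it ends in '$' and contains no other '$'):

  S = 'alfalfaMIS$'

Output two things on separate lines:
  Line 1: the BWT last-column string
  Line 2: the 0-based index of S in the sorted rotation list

Answer: SMaIff$llaa
6

Derivation:
All 11 rotations (rotation i = S[i:]+S[:i]):
  rot[0] = alfalfaMIS$
  rot[1] = lfalfaMIS$a
  rot[2] = falfaMIS$al
  rot[3] = alfaMIS$alf
  rot[4] = lfaMIS$alfa
  rot[5] = faMIS$alfal
  rot[6] = aMIS$alfalf
  rot[7] = MIS$alfalfa
  rot[8] = IS$alfalfaM
  rot[9] = S$alfalfaMI
  rot[10] = $alfalfaMIS
Sorted (with $ < everything):
  sorted[0] = $alfalfaMIS  (last char: 'S')
  sorted[1] = IS$alfalfaM  (last char: 'M')
  sorted[2] = MIS$alfalfa  (last char: 'a')
  sorted[3] = S$alfalfaMI  (last char: 'I')
  sorted[4] = aMIS$alfalf  (last char: 'f')
  sorted[5] = alfaMIS$alf  (last char: 'f')
  sorted[6] = alfalfaMIS$  (last char: '$')
  sorted[7] = faMIS$alfal  (last char: 'l')
  sorted[8] = falfaMIS$al  (last char: 'l')
  sorted[9] = lfaMIS$alfa  (last char: 'a')
  sorted[10] = lfalfaMIS$a  (last char: 'a')
Last column: SMaIff$llaa
Original string S is at sorted index 6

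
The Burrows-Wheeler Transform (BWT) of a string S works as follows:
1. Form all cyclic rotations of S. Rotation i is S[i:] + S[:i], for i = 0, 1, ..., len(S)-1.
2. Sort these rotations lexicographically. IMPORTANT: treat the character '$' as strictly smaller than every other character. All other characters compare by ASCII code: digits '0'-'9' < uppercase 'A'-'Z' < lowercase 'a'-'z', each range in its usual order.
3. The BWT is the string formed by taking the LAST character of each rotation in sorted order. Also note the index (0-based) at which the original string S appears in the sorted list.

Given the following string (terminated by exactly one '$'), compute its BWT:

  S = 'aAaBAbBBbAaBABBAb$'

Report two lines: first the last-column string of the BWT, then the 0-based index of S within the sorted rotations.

Answer: bBbaBBaBaAbB$AAABA
12

Derivation:
All 18 rotations (rotation i = S[i:]+S[:i]):
  rot[0] = aAaBAbBBbAaBABBAb$
  rot[1] = AaBAbBBbAaBABBAb$a
  rot[2] = aBAbBBbAaBABBAb$aA
  rot[3] = BAbBBbAaBABBAb$aAa
  rot[4] = AbBBbAaBABBAb$aAaB
  rot[5] = bBBbAaBABBAb$aAaBA
  rot[6] = BBbAaBABBAb$aAaBAb
  rot[7] = BbAaBABBAb$aAaBAbB
  rot[8] = bAaBABBAb$aAaBAbBB
  rot[9] = AaBABBAb$aAaBAbBBb
  rot[10] = aBABBAb$aAaBAbBBbA
  rot[11] = BABBAb$aAaBAbBBbAa
  rot[12] = ABBAb$aAaBAbBBbAaB
  rot[13] = BBAb$aAaBAbBBbAaBA
  rot[14] = BAb$aAaBAbBBbAaBAB
  rot[15] = Ab$aAaBAbBBbAaBABB
  rot[16] = b$aAaBAbBBbAaBABBA
  rot[17] = $aAaBAbBBbAaBABBAb
Sorted (with $ < everything):
  sorted[0] = $aAaBAbBBbAaBABBAb  (last char: 'b')
  sorted[1] = ABBAb$aAaBAbBBbAaB  (last char: 'B')
  sorted[2] = AaBABBAb$aAaBAbBBb  (last char: 'b')
  sorted[3] = AaBAbBBbAaBABBAb$a  (last char: 'a')
  sorted[4] = Ab$aAaBAbBBbAaBABB  (last char: 'B')
  sorted[5] = AbBBbAaBABBAb$aAaB  (last char: 'B')
  sorted[6] = BABBAb$aAaBAbBBbAa  (last char: 'a')
  sorted[7] = BAb$aAaBAbBBbAaBAB  (last char: 'B')
  sorted[8] = BAbBBbAaBABBAb$aAa  (last char: 'a')
  sorted[9] = BBAb$aAaBAbBBbAaBA  (last char: 'A')
  sorted[10] = BBbAaBABBAb$aAaBAb  (last char: 'b')
  sorted[11] = BbAaBABBAb$aAaBAbB  (last char: 'B')
  sorted[12] = aAaBAbBBbAaBABBAb$  (last char: '$')
  sorted[13] = aBABBAb$aAaBAbBBbA  (last char: 'A')
  sorted[14] = aBAbBBbAaBABBAb$aA  (last char: 'A')
  sorted[15] = b$aAaBAbBBbAaBABBA  (last char: 'A')
  sorted[16] = bAaBABBAb$aAaBAbBB  (last char: 'B')
  sorted[17] = bBBbAaBABBAb$aAaBA  (last char: 'A')
Last column: bBbaBBaBaAbB$AAABA
Original string S is at sorted index 12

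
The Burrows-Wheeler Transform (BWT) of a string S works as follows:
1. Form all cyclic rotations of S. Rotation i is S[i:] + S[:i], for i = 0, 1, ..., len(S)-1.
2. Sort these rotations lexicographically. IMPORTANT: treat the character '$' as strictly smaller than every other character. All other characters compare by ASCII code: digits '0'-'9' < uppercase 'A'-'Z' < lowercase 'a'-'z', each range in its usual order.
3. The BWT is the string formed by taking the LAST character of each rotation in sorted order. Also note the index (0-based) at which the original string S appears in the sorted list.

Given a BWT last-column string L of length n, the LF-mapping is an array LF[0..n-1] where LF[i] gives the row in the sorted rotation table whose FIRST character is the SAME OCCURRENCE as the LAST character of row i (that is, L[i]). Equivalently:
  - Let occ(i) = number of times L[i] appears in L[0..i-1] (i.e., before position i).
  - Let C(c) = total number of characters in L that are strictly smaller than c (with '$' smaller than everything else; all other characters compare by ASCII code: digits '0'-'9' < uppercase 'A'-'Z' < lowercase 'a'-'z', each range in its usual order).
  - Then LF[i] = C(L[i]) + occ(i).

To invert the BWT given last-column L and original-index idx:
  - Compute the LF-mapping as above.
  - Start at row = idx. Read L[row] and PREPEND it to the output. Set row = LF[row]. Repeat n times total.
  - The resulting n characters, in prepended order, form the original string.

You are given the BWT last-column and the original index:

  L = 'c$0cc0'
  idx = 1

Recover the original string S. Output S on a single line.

LF mapping: 3 0 1 4 5 2
Walk LF starting at row 1, prepending L[row]:
  step 1: row=1, L[1]='$', prepend. Next row=LF[1]=0
  step 2: row=0, L[0]='c', prepend. Next row=LF[0]=3
  step 3: row=3, L[3]='c', prepend. Next row=LF[3]=4
  step 4: row=4, L[4]='c', prepend. Next row=LF[4]=5
  step 5: row=5, L[5]='0', prepend. Next row=LF[5]=2
  step 6: row=2, L[2]='0', prepend. Next row=LF[2]=1
Reversed output: 00ccc$

Answer: 00ccc$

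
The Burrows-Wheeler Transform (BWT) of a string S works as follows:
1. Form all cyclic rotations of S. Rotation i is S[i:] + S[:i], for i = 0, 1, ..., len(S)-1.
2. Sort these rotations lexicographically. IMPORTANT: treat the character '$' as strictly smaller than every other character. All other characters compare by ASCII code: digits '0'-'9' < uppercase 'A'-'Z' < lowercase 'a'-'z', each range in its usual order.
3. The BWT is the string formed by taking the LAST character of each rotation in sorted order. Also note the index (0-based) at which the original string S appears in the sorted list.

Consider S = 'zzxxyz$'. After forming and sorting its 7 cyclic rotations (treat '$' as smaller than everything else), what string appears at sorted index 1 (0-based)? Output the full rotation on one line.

Answer: xxyz$zz

Derivation:
All 7 rotations (rotation i = S[i:]+S[:i]):
  rot[0] = zzxxyz$
  rot[1] = zxxyz$z
  rot[2] = xxyz$zz
  rot[3] = xyz$zzx
  rot[4] = yz$zzxx
  rot[5] = z$zzxxy
  rot[6] = $zzxxyz
Sorted (with $ < everything):
  sorted[0] = $zzxxyz
  sorted[1] = xxyz$zz
  sorted[2] = xyz$zzx
  sorted[3] = yz$zzxx
  sorted[4] = z$zzxxy
  sorted[5] = zxxyz$z
  sorted[6] = zzxxyz$
sorted[1] = xxyz$zz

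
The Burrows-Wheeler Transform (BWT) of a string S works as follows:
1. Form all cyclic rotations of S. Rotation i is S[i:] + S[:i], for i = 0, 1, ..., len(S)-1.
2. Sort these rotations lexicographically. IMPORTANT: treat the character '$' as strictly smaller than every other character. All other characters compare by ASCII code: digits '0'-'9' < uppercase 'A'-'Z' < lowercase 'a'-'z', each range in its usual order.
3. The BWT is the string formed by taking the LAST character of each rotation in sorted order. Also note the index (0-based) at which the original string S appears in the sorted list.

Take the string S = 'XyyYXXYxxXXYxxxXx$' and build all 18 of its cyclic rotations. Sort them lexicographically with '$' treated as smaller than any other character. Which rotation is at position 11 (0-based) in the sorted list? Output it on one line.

Answer: xXXYxxxXx$XyyYXXYx

Derivation:
All 18 rotations (rotation i = S[i:]+S[:i]):
  rot[0] = XyyYXXYxxXXYxxxXx$
  rot[1] = yyYXXYxxXXYxxxXx$X
  rot[2] = yYXXYxxXXYxxxXx$Xy
  rot[3] = YXXYxxXXYxxxXx$Xyy
  rot[4] = XXYxxXXYxxxXx$XyyY
  rot[5] = XYxxXXYxxxXx$XyyYX
  rot[6] = YxxXXYxxxXx$XyyYXX
  rot[7] = xxXXYxxxXx$XyyYXXY
  rot[8] = xXXYxxxXx$XyyYXXYx
  rot[9] = XXYxxxXx$XyyYXXYxx
  rot[10] = XYxxxXx$XyyYXXYxxX
  rot[11] = YxxxXx$XyyYXXYxxXX
  rot[12] = xxxXx$XyyYXXYxxXXY
  rot[13] = xxXx$XyyYXXYxxXXYx
  rot[14] = xXx$XyyYXXYxxXXYxx
  rot[15] = Xx$XyyYXXYxxXXYxxx
  rot[16] = x$XyyYXXYxxXXYxxxX
  rot[17] = $XyyYXXYxxXXYxxxXx
Sorted (with $ < everything):
  sorted[0] = $XyyYXXYxxXXYxxxXx
  sorted[1] = XXYxxXXYxxxXx$XyyY
  sorted[2] = XXYxxxXx$XyyYXXYxx
  sorted[3] = XYxxXXYxxxXx$XyyYX
  sorted[4] = XYxxxXx$XyyYXXYxxX
  sorted[5] = Xx$XyyYXXYxxXXYxxx
  sorted[6] = XyyYXXYxxXXYxxxXx$
  sorted[7] = YXXYxxXXYxxxXx$Xyy
  sorted[8] = YxxXXYxxxXx$XyyYXX
  sorted[9] = YxxxXx$XyyYXXYxxXX
  sorted[10] = x$XyyYXXYxxXXYxxxX
  sorted[11] = xXXYxxxXx$XyyYXXYx
  sorted[12] = xXx$XyyYXXYxxXXYxx
  sorted[13] = xxXXYxxxXx$XyyYXXY
  sorted[14] = xxXx$XyyYXXYxxXXYx
  sorted[15] = xxxXx$XyyYXXYxxXXY
  sorted[16] = yYXXYxxXXYxxxXx$Xy
  sorted[17] = yyYXXYxxXXYxxxXx$X
sorted[11] = xXXYxxxXx$XyyYXXYx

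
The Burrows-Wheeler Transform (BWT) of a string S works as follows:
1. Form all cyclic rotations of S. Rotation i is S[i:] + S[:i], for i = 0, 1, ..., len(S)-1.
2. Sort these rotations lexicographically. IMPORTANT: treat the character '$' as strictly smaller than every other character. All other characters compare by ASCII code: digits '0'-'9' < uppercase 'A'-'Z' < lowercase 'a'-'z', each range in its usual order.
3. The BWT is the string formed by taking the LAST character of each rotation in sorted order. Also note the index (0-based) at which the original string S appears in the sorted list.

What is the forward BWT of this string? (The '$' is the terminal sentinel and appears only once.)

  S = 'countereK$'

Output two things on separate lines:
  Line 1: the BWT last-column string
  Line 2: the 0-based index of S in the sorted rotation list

All 10 rotations (rotation i = S[i:]+S[:i]):
  rot[0] = countereK$
  rot[1] = ountereK$c
  rot[2] = untereK$co
  rot[3] = ntereK$cou
  rot[4] = tereK$coun
  rot[5] = ereK$count
  rot[6] = reK$counte
  rot[7] = eK$counter
  rot[8] = K$countere
  rot[9] = $countereK
Sorted (with $ < everything):
  sorted[0] = $countereK  (last char: 'K')
  sorted[1] = K$countere  (last char: 'e')
  sorted[2] = countereK$  (last char: '$')
  sorted[3] = eK$counter  (last char: 'r')
  sorted[4] = ereK$count  (last char: 't')
  sorted[5] = ntereK$cou  (last char: 'u')
  sorted[6] = ountereK$c  (last char: 'c')
  sorted[7] = reK$counte  (last char: 'e')
  sorted[8] = tereK$coun  (last char: 'n')
  sorted[9] = untereK$co  (last char: 'o')
Last column: Ke$rtuceno
Original string S is at sorted index 2

Answer: Ke$rtuceno
2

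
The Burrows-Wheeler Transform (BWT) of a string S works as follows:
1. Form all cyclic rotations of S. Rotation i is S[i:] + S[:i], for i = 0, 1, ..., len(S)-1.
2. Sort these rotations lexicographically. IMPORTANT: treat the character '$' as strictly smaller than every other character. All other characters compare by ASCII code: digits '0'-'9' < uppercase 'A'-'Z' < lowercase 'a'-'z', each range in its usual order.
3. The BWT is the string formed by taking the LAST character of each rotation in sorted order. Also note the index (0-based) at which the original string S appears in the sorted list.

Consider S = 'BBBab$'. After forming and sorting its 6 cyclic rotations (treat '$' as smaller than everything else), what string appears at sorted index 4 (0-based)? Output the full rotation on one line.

All 6 rotations (rotation i = S[i:]+S[:i]):
  rot[0] = BBBab$
  rot[1] = BBab$B
  rot[2] = Bab$BB
  rot[3] = ab$BBB
  rot[4] = b$BBBa
  rot[5] = $BBBab
Sorted (with $ < everything):
  sorted[0] = $BBBab
  sorted[1] = BBBab$
  sorted[2] = BBab$B
  sorted[3] = Bab$BB
  sorted[4] = ab$BBB
  sorted[5] = b$BBBa
sorted[4] = ab$BBB

Answer: ab$BBB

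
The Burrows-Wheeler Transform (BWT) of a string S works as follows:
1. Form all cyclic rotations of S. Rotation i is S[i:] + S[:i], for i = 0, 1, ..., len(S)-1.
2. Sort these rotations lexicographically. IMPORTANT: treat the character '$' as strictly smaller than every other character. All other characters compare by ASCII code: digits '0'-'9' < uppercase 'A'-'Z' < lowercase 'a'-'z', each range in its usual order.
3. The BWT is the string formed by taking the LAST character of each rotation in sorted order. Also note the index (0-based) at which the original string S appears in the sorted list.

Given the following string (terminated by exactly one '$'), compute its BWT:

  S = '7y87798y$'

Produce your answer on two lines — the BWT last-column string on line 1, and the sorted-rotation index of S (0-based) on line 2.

Answer: y87$y9787
3

Derivation:
All 9 rotations (rotation i = S[i:]+S[:i]):
  rot[0] = 7y87798y$
  rot[1] = y87798y$7
  rot[2] = 87798y$7y
  rot[3] = 7798y$7y8
  rot[4] = 798y$7y87
  rot[5] = 98y$7y877
  rot[6] = 8y$7y8779
  rot[7] = y$7y87798
  rot[8] = $7y87798y
Sorted (with $ < everything):
  sorted[0] = $7y87798y  (last char: 'y')
  sorted[1] = 7798y$7y8  (last char: '8')
  sorted[2] = 798y$7y87  (last char: '7')
  sorted[3] = 7y87798y$  (last char: '$')
  sorted[4] = 87798y$7y  (last char: 'y')
  sorted[5] = 8y$7y8779  (last char: '9')
  sorted[6] = 98y$7y877  (last char: '7')
  sorted[7] = y$7y87798  (last char: '8')
  sorted[8] = y87798y$7  (last char: '7')
Last column: y87$y9787
Original string S is at sorted index 3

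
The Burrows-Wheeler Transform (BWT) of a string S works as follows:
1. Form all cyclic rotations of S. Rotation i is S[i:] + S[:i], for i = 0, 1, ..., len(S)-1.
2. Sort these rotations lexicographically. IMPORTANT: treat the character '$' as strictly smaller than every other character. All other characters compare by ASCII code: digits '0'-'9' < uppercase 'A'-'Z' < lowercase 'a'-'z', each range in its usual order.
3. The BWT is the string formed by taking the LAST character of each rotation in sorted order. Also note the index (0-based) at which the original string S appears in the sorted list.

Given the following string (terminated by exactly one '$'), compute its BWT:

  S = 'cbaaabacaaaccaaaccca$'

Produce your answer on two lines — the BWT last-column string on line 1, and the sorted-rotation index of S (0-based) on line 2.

Answer: acbccaaaabaacacac$caa
17

Derivation:
All 21 rotations (rotation i = S[i:]+S[:i]):
  rot[0] = cbaaabacaaaccaaaccca$
  rot[1] = baaabacaaaccaaaccca$c
  rot[2] = aaabacaaaccaaaccca$cb
  rot[3] = aabacaaaccaaaccca$cba
  rot[4] = abacaaaccaaaccca$cbaa
  rot[5] = bacaaaccaaaccca$cbaaa
  rot[6] = acaaaccaaaccca$cbaaab
  rot[7] = caaaccaaaccca$cbaaaba
  rot[8] = aaaccaaaccca$cbaaabac
  rot[9] = aaccaaaccca$cbaaabaca
  rot[10] = accaaaccca$cbaaabacaa
  rot[11] = ccaaaccca$cbaaabacaaa
  rot[12] = caaaccca$cbaaabacaaac
  rot[13] = aaaccca$cbaaabacaaacc
  rot[14] = aaccca$cbaaabacaaacca
  rot[15] = accca$cbaaabacaaaccaa
  rot[16] = ccca$cbaaabacaaaccaaa
  rot[17] = cca$cbaaabacaaaccaaac
  rot[18] = ca$cbaaabacaaaccaaacc
  rot[19] = a$cbaaabacaaaccaaaccc
  rot[20] = $cbaaabacaaaccaaaccca
Sorted (with $ < everything):
  sorted[0] = $cbaaabacaaaccaaaccca  (last char: 'a')
  sorted[1] = a$cbaaabacaaaccaaaccc  (last char: 'c')
  sorted[2] = aaabacaaaccaaaccca$cb  (last char: 'b')
  sorted[3] = aaaccaaaccca$cbaaabac  (last char: 'c')
  sorted[4] = aaaccca$cbaaabacaaacc  (last char: 'c')
  sorted[5] = aabacaaaccaaaccca$cba  (last char: 'a')
  sorted[6] = aaccaaaccca$cbaaabaca  (last char: 'a')
  sorted[7] = aaccca$cbaaabacaaacca  (last char: 'a')
  sorted[8] = abacaaaccaaaccca$cbaa  (last char: 'a')
  sorted[9] = acaaaccaaaccca$cbaaab  (last char: 'b')
  sorted[10] = accaaaccca$cbaaabacaa  (last char: 'a')
  sorted[11] = accca$cbaaabacaaaccaa  (last char: 'a')
  sorted[12] = baaabacaaaccaaaccca$c  (last char: 'c')
  sorted[13] = bacaaaccaaaccca$cbaaa  (last char: 'a')
  sorted[14] = ca$cbaaabacaaaccaaacc  (last char: 'c')
  sorted[15] = caaaccaaaccca$cbaaaba  (last char: 'a')
  sorted[16] = caaaccca$cbaaabacaaac  (last char: 'c')
  sorted[17] = cbaaabacaaaccaaaccca$  (last char: '$')
  sorted[18] = cca$cbaaabacaaaccaaac  (last char: 'c')
  sorted[19] = ccaaaccca$cbaaabacaaa  (last char: 'a')
  sorted[20] = ccca$cbaaabacaaaccaaa  (last char: 'a')
Last column: acbccaaaabaacacac$caa
Original string S is at sorted index 17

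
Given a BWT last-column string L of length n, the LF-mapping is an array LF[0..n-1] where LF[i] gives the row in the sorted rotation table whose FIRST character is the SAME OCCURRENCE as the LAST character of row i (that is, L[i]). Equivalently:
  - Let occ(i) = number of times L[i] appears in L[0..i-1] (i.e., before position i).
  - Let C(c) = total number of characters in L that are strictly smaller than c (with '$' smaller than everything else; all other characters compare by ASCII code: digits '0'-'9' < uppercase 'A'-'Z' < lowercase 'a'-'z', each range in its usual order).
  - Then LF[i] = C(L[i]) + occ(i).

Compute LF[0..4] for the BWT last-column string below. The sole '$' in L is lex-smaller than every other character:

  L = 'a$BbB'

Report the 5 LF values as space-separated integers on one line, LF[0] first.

Answer: 3 0 1 4 2

Derivation:
Char counts: '$':1, 'B':2, 'a':1, 'b':1
C (first-col start): C('$')=0, C('B')=1, C('a')=3, C('b')=4
L[0]='a': occ=0, LF[0]=C('a')+0=3+0=3
L[1]='$': occ=0, LF[1]=C('$')+0=0+0=0
L[2]='B': occ=0, LF[2]=C('B')+0=1+0=1
L[3]='b': occ=0, LF[3]=C('b')+0=4+0=4
L[4]='B': occ=1, LF[4]=C('B')+1=1+1=2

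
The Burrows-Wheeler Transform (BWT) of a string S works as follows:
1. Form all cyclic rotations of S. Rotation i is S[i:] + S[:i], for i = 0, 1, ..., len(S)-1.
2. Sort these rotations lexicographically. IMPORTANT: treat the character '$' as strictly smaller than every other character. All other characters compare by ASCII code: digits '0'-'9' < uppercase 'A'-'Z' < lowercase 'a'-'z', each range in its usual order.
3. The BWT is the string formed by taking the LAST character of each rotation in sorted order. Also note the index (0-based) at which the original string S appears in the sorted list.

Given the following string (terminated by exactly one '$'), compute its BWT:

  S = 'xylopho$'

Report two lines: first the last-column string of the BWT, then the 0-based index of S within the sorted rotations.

Answer: opyhlo$x
6

Derivation:
All 8 rotations (rotation i = S[i:]+S[:i]):
  rot[0] = xylopho$
  rot[1] = ylopho$x
  rot[2] = lopho$xy
  rot[3] = opho$xyl
  rot[4] = pho$xylo
  rot[5] = ho$xylop
  rot[6] = o$xyloph
  rot[7] = $xylopho
Sorted (with $ < everything):
  sorted[0] = $xylopho  (last char: 'o')
  sorted[1] = ho$xylop  (last char: 'p')
  sorted[2] = lopho$xy  (last char: 'y')
  sorted[3] = o$xyloph  (last char: 'h')
  sorted[4] = opho$xyl  (last char: 'l')
  sorted[5] = pho$xylo  (last char: 'o')
  sorted[6] = xylopho$  (last char: '$')
  sorted[7] = ylopho$x  (last char: 'x')
Last column: opyhlo$x
Original string S is at sorted index 6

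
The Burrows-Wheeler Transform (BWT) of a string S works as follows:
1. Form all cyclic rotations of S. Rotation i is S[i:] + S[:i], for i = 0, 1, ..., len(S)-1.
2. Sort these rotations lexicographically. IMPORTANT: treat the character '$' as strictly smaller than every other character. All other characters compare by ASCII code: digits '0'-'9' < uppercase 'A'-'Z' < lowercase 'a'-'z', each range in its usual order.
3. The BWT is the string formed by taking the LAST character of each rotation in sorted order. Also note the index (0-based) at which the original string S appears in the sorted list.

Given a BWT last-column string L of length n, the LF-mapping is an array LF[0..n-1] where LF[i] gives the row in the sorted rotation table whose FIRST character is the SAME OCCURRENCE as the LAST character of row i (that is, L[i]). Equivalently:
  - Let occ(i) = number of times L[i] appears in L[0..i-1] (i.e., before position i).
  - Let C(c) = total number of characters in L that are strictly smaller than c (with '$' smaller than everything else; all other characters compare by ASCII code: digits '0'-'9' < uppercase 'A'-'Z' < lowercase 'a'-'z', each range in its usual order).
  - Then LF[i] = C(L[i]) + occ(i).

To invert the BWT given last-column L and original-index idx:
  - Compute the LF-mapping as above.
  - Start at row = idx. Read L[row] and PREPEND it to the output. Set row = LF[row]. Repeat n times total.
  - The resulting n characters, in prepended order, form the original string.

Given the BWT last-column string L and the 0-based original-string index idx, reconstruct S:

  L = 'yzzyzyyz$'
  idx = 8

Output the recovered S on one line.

LF mapping: 1 5 6 2 7 3 4 8 0
Walk LF starting at row 8, prepending L[row]:
  step 1: row=8, L[8]='$', prepend. Next row=LF[8]=0
  step 2: row=0, L[0]='y', prepend. Next row=LF[0]=1
  step 3: row=1, L[1]='z', prepend. Next row=LF[1]=5
  step 4: row=5, L[5]='y', prepend. Next row=LF[5]=3
  step 5: row=3, L[3]='y', prepend. Next row=LF[3]=2
  step 6: row=2, L[2]='z', prepend. Next row=LF[2]=6
  step 7: row=6, L[6]='y', prepend. Next row=LF[6]=4
  step 8: row=4, L[4]='z', prepend. Next row=LF[4]=7
  step 9: row=7, L[7]='z', prepend. Next row=LF[7]=8
Reversed output: zzyzyyzy$

Answer: zzyzyyzy$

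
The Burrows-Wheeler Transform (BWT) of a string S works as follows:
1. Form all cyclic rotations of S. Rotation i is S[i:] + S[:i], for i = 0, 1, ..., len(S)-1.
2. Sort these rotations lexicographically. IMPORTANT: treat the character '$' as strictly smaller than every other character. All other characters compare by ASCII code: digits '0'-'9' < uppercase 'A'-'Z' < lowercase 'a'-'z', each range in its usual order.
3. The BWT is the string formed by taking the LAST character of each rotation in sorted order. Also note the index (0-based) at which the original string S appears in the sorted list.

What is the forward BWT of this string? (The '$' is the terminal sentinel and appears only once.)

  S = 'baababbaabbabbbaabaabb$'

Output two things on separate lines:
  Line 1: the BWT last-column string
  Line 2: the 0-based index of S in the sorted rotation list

All 23 rotations (rotation i = S[i:]+S[:i]):
  rot[0] = baababbaabbabbbaabaabb$
  rot[1] = aababbaabbabbbaabaabb$b
  rot[2] = ababbaabbabbbaabaabb$ba
  rot[3] = babbaabbabbbaabaabb$baa
  rot[4] = abbaabbabbbaabaabb$baab
  rot[5] = bbaabbabbbaabaabb$baaba
  rot[6] = baabbabbbaabaabb$baabab
  rot[7] = aabbabbbaabaabb$baababb
  rot[8] = abbabbbaabaabb$baababba
  rot[9] = bbabbbaabaabb$baababbaa
  rot[10] = babbbaabaabb$baababbaab
  rot[11] = abbbaabaabb$baababbaabb
  rot[12] = bbbaabaabb$baababbaabba
  rot[13] = bbaabaabb$baababbaabbab
  rot[14] = baabaabb$baababbaabbabb
  rot[15] = aabaabb$baababbaabbabbb
  rot[16] = abaabb$baababbaabbabbba
  rot[17] = baabb$baababbaabbabbbaa
  rot[18] = aabb$baababbaabbabbbaab
  rot[19] = abb$baababbaabbabbbaaba
  rot[20] = bb$baababbaabbabbbaabaa
  rot[21] = b$baababbaabbabbbaabaab
  rot[22] = $baababbaabbabbbaabaabb
Sorted (with $ < everything):
  sorted[0] = $baababbaabbabbbaabaabb  (last char: 'b')
  sorted[1] = aabaabb$baababbaabbabbb  (last char: 'b')
  sorted[2] = aababbaabbabbbaabaabb$b  (last char: 'b')
  sorted[3] = aabb$baababbaabbabbbaab  (last char: 'b')
  sorted[4] = aabbabbbaabaabb$baababb  (last char: 'b')
  sorted[5] = abaabb$baababbaabbabbba  (last char: 'a')
  sorted[6] = ababbaabbabbbaabaabb$ba  (last char: 'a')
  sorted[7] = abb$baababbaabbabbbaaba  (last char: 'a')
  sorted[8] = abbaabbabbbaabaabb$baab  (last char: 'b')
  sorted[9] = abbabbbaabaabb$baababba  (last char: 'a')
  sorted[10] = abbbaabaabb$baababbaabb  (last char: 'b')
  sorted[11] = b$baababbaabbabbbaabaab  (last char: 'b')
  sorted[12] = baabaabb$baababbaabbabb  (last char: 'b')
  sorted[13] = baababbaabbabbbaabaabb$  (last char: '$')
  sorted[14] = baabb$baababbaabbabbbaa  (last char: 'a')
  sorted[15] = baabbabbbaabaabb$baabab  (last char: 'b')
  sorted[16] = babbaabbabbbaabaabb$baa  (last char: 'a')
  sorted[17] = babbbaabaabb$baababbaab  (last char: 'b')
  sorted[18] = bb$baababbaabbabbbaabaa  (last char: 'a')
  sorted[19] = bbaabaabb$baababbaabbab  (last char: 'b')
  sorted[20] = bbaabbabbbaabaabb$baaba  (last char: 'a')
  sorted[21] = bbabbbaabaabb$baababbaa  (last char: 'a')
  sorted[22] = bbbaabaabb$baababbaabba  (last char: 'a')
Last column: bbbbbaaababbb$abababaaa
Original string S is at sorted index 13

Answer: bbbbbaaababbb$abababaaa
13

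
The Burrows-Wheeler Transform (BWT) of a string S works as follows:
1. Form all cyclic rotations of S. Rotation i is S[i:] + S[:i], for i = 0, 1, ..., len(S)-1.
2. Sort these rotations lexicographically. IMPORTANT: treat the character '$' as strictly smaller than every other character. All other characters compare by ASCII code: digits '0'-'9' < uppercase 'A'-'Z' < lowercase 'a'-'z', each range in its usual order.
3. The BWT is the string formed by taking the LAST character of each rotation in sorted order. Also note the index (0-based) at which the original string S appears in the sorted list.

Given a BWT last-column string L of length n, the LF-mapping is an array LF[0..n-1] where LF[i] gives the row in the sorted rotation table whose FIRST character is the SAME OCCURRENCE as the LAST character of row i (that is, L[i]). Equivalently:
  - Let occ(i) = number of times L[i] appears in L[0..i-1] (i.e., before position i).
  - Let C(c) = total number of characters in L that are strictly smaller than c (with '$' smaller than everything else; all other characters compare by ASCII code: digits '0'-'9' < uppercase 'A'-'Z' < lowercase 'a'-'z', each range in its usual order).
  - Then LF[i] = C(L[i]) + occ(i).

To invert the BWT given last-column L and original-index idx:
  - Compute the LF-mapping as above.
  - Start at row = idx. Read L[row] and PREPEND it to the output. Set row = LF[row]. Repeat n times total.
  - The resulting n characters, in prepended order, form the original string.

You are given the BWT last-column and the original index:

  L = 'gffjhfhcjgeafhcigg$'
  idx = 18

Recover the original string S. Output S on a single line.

LF mapping: 9 5 6 17 13 7 14 2 18 10 4 1 8 15 3 16 11 12 0
Walk LF starting at row 18, prepending L[row]:
  step 1: row=18, L[18]='$', prepend. Next row=LF[18]=0
  step 2: row=0, L[0]='g', prepend. Next row=LF[0]=9
  step 3: row=9, L[9]='g', prepend. Next row=LF[9]=10
  step 4: row=10, L[10]='e', prepend. Next row=LF[10]=4
  step 5: row=4, L[4]='h', prepend. Next row=LF[4]=13
  step 6: row=13, L[13]='h', prepend. Next row=LF[13]=15
  step 7: row=15, L[15]='i', prepend. Next row=LF[15]=16
  step 8: row=16, L[16]='g', prepend. Next row=LF[16]=11
  step 9: row=11, L[11]='a', prepend. Next row=LF[11]=1
  step 10: row=1, L[1]='f', prepend. Next row=LF[1]=5
  step 11: row=5, L[5]='f', prepend. Next row=LF[5]=7
  step 12: row=7, L[7]='c', prepend. Next row=LF[7]=2
  step 13: row=2, L[2]='f', prepend. Next row=LF[2]=6
  step 14: row=6, L[6]='h', prepend. Next row=LF[6]=14
  step 15: row=14, L[14]='c', prepend. Next row=LF[14]=3
  step 16: row=3, L[3]='j', prepend. Next row=LF[3]=17
  step 17: row=17, L[17]='g', prepend. Next row=LF[17]=12
  step 18: row=12, L[12]='f', prepend. Next row=LF[12]=8
  step 19: row=8, L[8]='j', prepend. Next row=LF[8]=18
Reversed output: jfgjchfcffagihhegg$

Answer: jfgjchfcffagihhegg$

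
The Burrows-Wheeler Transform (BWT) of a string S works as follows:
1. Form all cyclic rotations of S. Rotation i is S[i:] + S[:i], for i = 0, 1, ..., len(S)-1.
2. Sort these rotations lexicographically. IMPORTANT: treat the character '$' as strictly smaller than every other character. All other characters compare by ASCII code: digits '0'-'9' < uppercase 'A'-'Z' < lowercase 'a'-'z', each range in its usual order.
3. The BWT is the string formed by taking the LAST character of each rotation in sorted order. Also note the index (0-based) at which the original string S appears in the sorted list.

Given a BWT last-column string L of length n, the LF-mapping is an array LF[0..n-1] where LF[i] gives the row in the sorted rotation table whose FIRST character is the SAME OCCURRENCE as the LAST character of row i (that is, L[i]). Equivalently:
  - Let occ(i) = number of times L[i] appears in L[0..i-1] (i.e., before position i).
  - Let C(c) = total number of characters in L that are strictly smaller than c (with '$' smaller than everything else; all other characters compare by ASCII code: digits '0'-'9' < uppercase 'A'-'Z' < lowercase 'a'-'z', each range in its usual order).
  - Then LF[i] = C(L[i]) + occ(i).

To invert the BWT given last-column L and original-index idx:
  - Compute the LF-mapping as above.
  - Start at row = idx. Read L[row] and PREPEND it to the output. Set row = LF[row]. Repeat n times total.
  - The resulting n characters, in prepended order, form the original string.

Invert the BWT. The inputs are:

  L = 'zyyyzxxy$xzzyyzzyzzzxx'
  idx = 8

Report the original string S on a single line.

Answer: yxyyxyxxzzzzxzzzyyzyz$

Derivation:
LF mapping: 13 6 7 8 14 1 2 9 0 3 15 16 10 11 17 18 12 19 20 21 4 5
Walk LF starting at row 8, prepending L[row]:
  step 1: row=8, L[8]='$', prepend. Next row=LF[8]=0
  step 2: row=0, L[0]='z', prepend. Next row=LF[0]=13
  step 3: row=13, L[13]='y', prepend. Next row=LF[13]=11
  step 4: row=11, L[11]='z', prepend. Next row=LF[11]=16
  step 5: row=16, L[16]='y', prepend. Next row=LF[16]=12
  step 6: row=12, L[12]='y', prepend. Next row=LF[12]=10
  step 7: row=10, L[10]='z', prepend. Next row=LF[10]=15
  step 8: row=15, L[15]='z', prepend. Next row=LF[15]=18
  step 9: row=18, L[18]='z', prepend. Next row=LF[18]=20
  step 10: row=20, L[20]='x', prepend. Next row=LF[20]=4
  step 11: row=4, L[4]='z', prepend. Next row=LF[4]=14
  step 12: row=14, L[14]='z', prepend. Next row=LF[14]=17
  step 13: row=17, L[17]='z', prepend. Next row=LF[17]=19
  step 14: row=19, L[19]='z', prepend. Next row=LF[19]=21
  step 15: row=21, L[21]='x', prepend. Next row=LF[21]=5
  step 16: row=5, L[5]='x', prepend. Next row=LF[5]=1
  step 17: row=1, L[1]='y', prepend. Next row=LF[1]=6
  step 18: row=6, L[6]='x', prepend. Next row=LF[6]=2
  step 19: row=2, L[2]='y', prepend. Next row=LF[2]=7
  step 20: row=7, L[7]='y', prepend. Next row=LF[7]=9
  step 21: row=9, L[9]='x', prepend. Next row=LF[9]=3
  step 22: row=3, L[3]='y', prepend. Next row=LF[3]=8
Reversed output: yxyyxyxxzzzzxzzzyyzyz$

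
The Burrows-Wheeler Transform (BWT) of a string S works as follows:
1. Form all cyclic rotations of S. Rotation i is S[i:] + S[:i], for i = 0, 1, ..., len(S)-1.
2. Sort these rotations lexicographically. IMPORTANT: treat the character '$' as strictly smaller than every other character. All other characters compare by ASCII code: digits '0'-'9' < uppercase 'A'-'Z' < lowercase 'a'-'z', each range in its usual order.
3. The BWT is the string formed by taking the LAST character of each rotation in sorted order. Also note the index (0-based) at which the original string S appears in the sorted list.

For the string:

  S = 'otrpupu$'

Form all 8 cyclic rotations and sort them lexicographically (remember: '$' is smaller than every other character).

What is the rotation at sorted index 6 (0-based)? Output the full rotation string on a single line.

All 8 rotations (rotation i = S[i:]+S[:i]):
  rot[0] = otrpupu$
  rot[1] = trpupu$o
  rot[2] = rpupu$ot
  rot[3] = pupu$otr
  rot[4] = upu$otrp
  rot[5] = pu$otrpu
  rot[6] = u$otrpup
  rot[7] = $otrpupu
Sorted (with $ < everything):
  sorted[0] = $otrpupu
  sorted[1] = otrpupu$
  sorted[2] = pu$otrpu
  sorted[3] = pupu$otr
  sorted[4] = rpupu$ot
  sorted[5] = trpupu$o
  sorted[6] = u$otrpup
  sorted[7] = upu$otrp
sorted[6] = u$otrpup

Answer: u$otrpup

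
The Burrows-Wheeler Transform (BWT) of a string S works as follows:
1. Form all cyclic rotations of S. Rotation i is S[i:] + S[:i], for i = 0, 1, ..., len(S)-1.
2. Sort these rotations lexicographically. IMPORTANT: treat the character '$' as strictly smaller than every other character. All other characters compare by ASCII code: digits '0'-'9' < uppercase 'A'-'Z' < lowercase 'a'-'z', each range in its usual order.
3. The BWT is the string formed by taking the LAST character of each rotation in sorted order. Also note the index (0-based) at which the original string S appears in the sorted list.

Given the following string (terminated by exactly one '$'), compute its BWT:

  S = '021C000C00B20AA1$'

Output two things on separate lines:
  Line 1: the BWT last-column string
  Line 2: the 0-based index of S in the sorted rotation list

Answer: 1CC0$200A2B0A0010
4

Derivation:
All 17 rotations (rotation i = S[i:]+S[:i]):
  rot[0] = 021C000C00B20AA1$
  rot[1] = 21C000C00B20AA1$0
  rot[2] = 1C000C00B20AA1$02
  rot[3] = C000C00B20AA1$021
  rot[4] = 000C00B20AA1$021C
  rot[5] = 00C00B20AA1$021C0
  rot[6] = 0C00B20AA1$021C00
  rot[7] = C00B20AA1$021C000
  rot[8] = 00B20AA1$021C000C
  rot[9] = 0B20AA1$021C000C0
  rot[10] = B20AA1$021C000C00
  rot[11] = 20AA1$021C000C00B
  rot[12] = 0AA1$021C000C00B2
  rot[13] = AA1$021C000C00B20
  rot[14] = A1$021C000C00B20A
  rot[15] = 1$021C000C00B20AA
  rot[16] = $021C000C00B20AA1
Sorted (with $ < everything):
  sorted[0] = $021C000C00B20AA1  (last char: '1')
  sorted[1] = 000C00B20AA1$021C  (last char: 'C')
  sorted[2] = 00B20AA1$021C000C  (last char: 'C')
  sorted[3] = 00C00B20AA1$021C0  (last char: '0')
  sorted[4] = 021C000C00B20AA1$  (last char: '$')
  sorted[5] = 0AA1$021C000C00B2  (last char: '2')
  sorted[6] = 0B20AA1$021C000C0  (last char: '0')
  sorted[7] = 0C00B20AA1$021C00  (last char: '0')
  sorted[8] = 1$021C000C00B20AA  (last char: 'A')
  sorted[9] = 1C000C00B20AA1$02  (last char: '2')
  sorted[10] = 20AA1$021C000C00B  (last char: 'B')
  sorted[11] = 21C000C00B20AA1$0  (last char: '0')
  sorted[12] = A1$021C000C00B20A  (last char: 'A')
  sorted[13] = AA1$021C000C00B20  (last char: '0')
  sorted[14] = B20AA1$021C000C00  (last char: '0')
  sorted[15] = C000C00B20AA1$021  (last char: '1')
  sorted[16] = C00B20AA1$021C000  (last char: '0')
Last column: 1CC0$200A2B0A0010
Original string S is at sorted index 4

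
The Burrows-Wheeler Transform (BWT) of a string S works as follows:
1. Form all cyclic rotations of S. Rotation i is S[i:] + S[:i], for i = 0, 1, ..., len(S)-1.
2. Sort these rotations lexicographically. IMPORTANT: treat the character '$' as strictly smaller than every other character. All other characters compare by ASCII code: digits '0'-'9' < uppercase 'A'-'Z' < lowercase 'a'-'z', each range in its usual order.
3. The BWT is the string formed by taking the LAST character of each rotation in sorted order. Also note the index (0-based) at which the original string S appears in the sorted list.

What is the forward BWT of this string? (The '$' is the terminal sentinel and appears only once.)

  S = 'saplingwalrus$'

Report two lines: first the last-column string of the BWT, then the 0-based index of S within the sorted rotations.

Answer: swsnlpaialu$rg
11

Derivation:
All 14 rotations (rotation i = S[i:]+S[:i]):
  rot[0] = saplingwalrus$
  rot[1] = aplingwalrus$s
  rot[2] = plingwalrus$sa
  rot[3] = lingwalrus$sap
  rot[4] = ingwalrus$sapl
  rot[5] = ngwalrus$sapli
  rot[6] = gwalrus$saplin
  rot[7] = walrus$sapling
  rot[8] = alrus$saplingw
  rot[9] = lrus$saplingwa
  rot[10] = rus$saplingwal
  rot[11] = us$saplingwalr
  rot[12] = s$saplingwalru
  rot[13] = $saplingwalrus
Sorted (with $ < everything):
  sorted[0] = $saplingwalrus  (last char: 's')
  sorted[1] = alrus$saplingw  (last char: 'w')
  sorted[2] = aplingwalrus$s  (last char: 's')
  sorted[3] = gwalrus$saplin  (last char: 'n')
  sorted[4] = ingwalrus$sapl  (last char: 'l')
  sorted[5] = lingwalrus$sap  (last char: 'p')
  sorted[6] = lrus$saplingwa  (last char: 'a')
  sorted[7] = ngwalrus$sapli  (last char: 'i')
  sorted[8] = plingwalrus$sa  (last char: 'a')
  sorted[9] = rus$saplingwal  (last char: 'l')
  sorted[10] = s$saplingwalru  (last char: 'u')
  sorted[11] = saplingwalrus$  (last char: '$')
  sorted[12] = us$saplingwalr  (last char: 'r')
  sorted[13] = walrus$sapling  (last char: 'g')
Last column: swsnlpaialu$rg
Original string S is at sorted index 11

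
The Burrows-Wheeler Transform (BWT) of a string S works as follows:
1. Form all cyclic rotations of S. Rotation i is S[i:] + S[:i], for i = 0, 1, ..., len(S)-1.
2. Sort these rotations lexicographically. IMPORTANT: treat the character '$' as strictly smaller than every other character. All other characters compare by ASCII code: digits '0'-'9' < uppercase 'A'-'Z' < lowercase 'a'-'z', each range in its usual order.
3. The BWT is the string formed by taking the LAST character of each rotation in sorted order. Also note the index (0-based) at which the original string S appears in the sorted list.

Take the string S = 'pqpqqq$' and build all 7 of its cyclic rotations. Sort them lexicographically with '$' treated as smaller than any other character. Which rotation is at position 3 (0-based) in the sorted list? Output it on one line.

All 7 rotations (rotation i = S[i:]+S[:i]):
  rot[0] = pqpqqq$
  rot[1] = qpqqq$p
  rot[2] = pqqq$pq
  rot[3] = qqq$pqp
  rot[4] = qq$pqpq
  rot[5] = q$pqpqq
  rot[6] = $pqpqqq
Sorted (with $ < everything):
  sorted[0] = $pqpqqq
  sorted[1] = pqpqqq$
  sorted[2] = pqqq$pq
  sorted[3] = q$pqpqq
  sorted[4] = qpqqq$p
  sorted[5] = qq$pqpq
  sorted[6] = qqq$pqp
sorted[3] = q$pqpqq

Answer: q$pqpqq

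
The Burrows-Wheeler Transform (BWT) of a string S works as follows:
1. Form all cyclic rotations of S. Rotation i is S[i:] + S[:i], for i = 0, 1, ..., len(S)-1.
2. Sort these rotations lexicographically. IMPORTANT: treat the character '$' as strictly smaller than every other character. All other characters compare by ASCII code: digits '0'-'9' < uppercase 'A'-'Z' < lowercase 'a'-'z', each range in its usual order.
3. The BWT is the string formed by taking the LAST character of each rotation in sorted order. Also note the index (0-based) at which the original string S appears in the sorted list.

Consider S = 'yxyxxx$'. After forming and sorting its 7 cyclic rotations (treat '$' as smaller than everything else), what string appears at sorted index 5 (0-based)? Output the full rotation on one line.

All 7 rotations (rotation i = S[i:]+S[:i]):
  rot[0] = yxyxxx$
  rot[1] = xyxxx$y
  rot[2] = yxxx$yx
  rot[3] = xxx$yxy
  rot[4] = xx$yxyx
  rot[5] = x$yxyxx
  rot[6] = $yxyxxx
Sorted (with $ < everything):
  sorted[0] = $yxyxxx
  sorted[1] = x$yxyxx
  sorted[2] = xx$yxyx
  sorted[3] = xxx$yxy
  sorted[4] = xyxxx$y
  sorted[5] = yxxx$yx
  sorted[6] = yxyxxx$
sorted[5] = yxxx$yx

Answer: yxxx$yx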